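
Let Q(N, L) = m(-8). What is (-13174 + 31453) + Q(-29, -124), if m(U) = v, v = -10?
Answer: 18269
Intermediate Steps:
m(U) = -10
Q(N, L) = -10
(-13174 + 31453) + Q(-29, -124) = (-13174 + 31453) - 10 = 18279 - 10 = 18269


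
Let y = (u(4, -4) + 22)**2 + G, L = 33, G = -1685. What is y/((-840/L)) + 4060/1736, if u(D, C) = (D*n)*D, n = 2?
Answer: -399471/8680 ≈ -46.022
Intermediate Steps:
u(D, C) = 2*D**2 (u(D, C) = (D*2)*D = (2*D)*D = 2*D**2)
y = 1231 (y = (2*4**2 + 22)**2 - 1685 = (2*16 + 22)**2 - 1685 = (32 + 22)**2 - 1685 = 54**2 - 1685 = 2916 - 1685 = 1231)
y/((-840/L)) + 4060/1736 = 1231/((-840/33)) + 4060/1736 = 1231/((-840*1/33)) + 4060*(1/1736) = 1231/(-280/11) + 145/62 = 1231*(-11/280) + 145/62 = -13541/280 + 145/62 = -399471/8680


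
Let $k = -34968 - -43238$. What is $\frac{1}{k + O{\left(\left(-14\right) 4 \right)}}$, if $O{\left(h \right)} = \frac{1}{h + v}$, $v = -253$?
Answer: $\frac{309}{2555429} \approx 0.00012092$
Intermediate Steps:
$O{\left(h \right)} = \frac{1}{-253 + h}$ ($O{\left(h \right)} = \frac{1}{h - 253} = \frac{1}{-253 + h}$)
$k = 8270$ ($k = -34968 + 43238 = 8270$)
$\frac{1}{k + O{\left(\left(-14\right) 4 \right)}} = \frac{1}{8270 + \frac{1}{-253 - 56}} = \frac{1}{8270 + \frac{1}{-309}} = \frac{1}{8270 - \frac{1}{309}} = \frac{1}{\frac{2555429}{309}} = \frac{309}{2555429}$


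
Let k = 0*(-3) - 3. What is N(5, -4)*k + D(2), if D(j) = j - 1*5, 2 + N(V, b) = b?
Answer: 15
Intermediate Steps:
N(V, b) = -2 + b
k = -3 (k = 0 - 3 = -3)
D(j) = -5 + j (D(j) = j - 5 = -5 + j)
N(5, -4)*k + D(2) = (-2 - 4)*(-3) + (-5 + 2) = -6*(-3) - 3 = 18 - 3 = 15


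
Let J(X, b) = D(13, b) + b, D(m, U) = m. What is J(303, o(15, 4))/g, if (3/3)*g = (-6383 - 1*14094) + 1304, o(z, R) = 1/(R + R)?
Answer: -5/7304 ≈ -0.00068456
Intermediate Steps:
o(z, R) = 1/(2*R)
g = -19173 (g = (-6383 - 1*14094) + 1304 = (-6383 - 14094) + 1304 = -20477 + 1304 = -19173)
J(X, b) = 13 + b
J(303, o(15, 4))/g = (13 + (½)/4)/(-19173) = (13 + (½)*(¼))*(-1/19173) = (13 + ⅛)*(-1/19173) = (105/8)*(-1/19173) = -5/7304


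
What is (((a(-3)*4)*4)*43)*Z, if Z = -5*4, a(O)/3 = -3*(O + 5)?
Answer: 247680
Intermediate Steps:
a(O) = -45 - 9*O (a(O) = 3*(-3*(O + 5)) = 3*(-3*(5 + O)) = 3*(-15 - 3*O) = -45 - 9*O)
Z = -20
(((a(-3)*4)*4)*43)*Z = ((((-45 - 9*(-3))*4)*4)*43)*(-20) = ((((-45 + 27)*4)*4)*43)*(-20) = ((-18*4*4)*43)*(-20) = (-72*4*43)*(-20) = -288*43*(-20) = -12384*(-20) = 247680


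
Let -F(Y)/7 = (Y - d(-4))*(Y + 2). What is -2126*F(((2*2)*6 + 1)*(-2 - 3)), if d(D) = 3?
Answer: 234302208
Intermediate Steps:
F(Y) = -7*(-3 + Y)*(2 + Y) (F(Y) = -7*(Y - 1*3)*(Y + 2) = -7*(Y - 3)*(2 + Y) = -7*(-3 + Y)*(2 + Y))
-2126*F(((2*2)*6 + 1)*(-2 - 3)) = -2126*(42 - 7*(-2 - 3)²*((2*2)*6 + 1)² + 7*(((2*2)*6 + 1)*(-2 - 3))) = -2126*(42 - 7*25*(4*6 + 1)² + 7*((4*6 + 1)*(-5))) = -2126*(42 - 7*25*(24 + 1)² + 7*((24 + 1)*(-5))) = -2126*(42 - 7*(25*(-5))² + 7*(25*(-5))) = -2126*(42 - 7*(-125)² + 7*(-125)) = -2126*(42 - 7*15625 - 875) = -2126*(42 - 109375 - 875) = -2126*(-110208) = 234302208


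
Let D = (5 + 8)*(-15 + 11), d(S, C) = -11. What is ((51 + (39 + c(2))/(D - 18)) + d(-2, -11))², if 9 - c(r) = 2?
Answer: 1896129/1225 ≈ 1547.9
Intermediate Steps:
c(r) = 7 (c(r) = 9 - 1*2 = 9 - 2 = 7)
D = -52 (D = 13*(-4) = -52)
((51 + (39 + c(2))/(D - 18)) + d(-2, -11))² = ((51 + (39 + 7)/(-52 - 18)) - 11)² = ((51 + 46/(-70)) - 11)² = ((51 + 46*(-1/70)) - 11)² = ((51 - 23/35) - 11)² = (1762/35 - 11)² = (1377/35)² = 1896129/1225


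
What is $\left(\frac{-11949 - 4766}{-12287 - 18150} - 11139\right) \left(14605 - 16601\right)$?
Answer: $\frac{676685971888}{30437} \approx 2.2232 \cdot 10^{7}$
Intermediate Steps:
$\left(\frac{-11949 - 4766}{-12287 - 18150} - 11139\right) \left(14605 - 16601\right) = \left(- \frac{16715}{-30437} - 11139\right) \left(14605 - 16601\right) = \left(\left(-16715\right) \left(- \frac{1}{30437}\right) - 11139\right) \left(-1996\right) = \left(\frac{16715}{30437} - 11139\right) \left(-1996\right) = \left(- \frac{339021028}{30437}\right) \left(-1996\right) = \frac{676685971888}{30437}$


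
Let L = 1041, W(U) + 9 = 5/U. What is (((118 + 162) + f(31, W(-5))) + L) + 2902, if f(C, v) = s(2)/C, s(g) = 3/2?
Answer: 261829/62 ≈ 4223.0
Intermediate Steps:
W(U) = -9 + 5/U
s(g) = 3/2 (s(g) = 3*(1/2) = 3/2)
f(C, v) = 3/(2*C)
(((118 + 162) + f(31, W(-5))) + L) + 2902 = (((118 + 162) + (3/2)/31) + 1041) + 2902 = ((280 + (3/2)*(1/31)) + 1041) + 2902 = ((280 + 3/62) + 1041) + 2902 = (17363/62 + 1041) + 2902 = 81905/62 + 2902 = 261829/62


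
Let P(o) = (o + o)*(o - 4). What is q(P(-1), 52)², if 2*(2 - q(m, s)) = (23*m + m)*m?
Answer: 1435204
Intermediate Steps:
P(o) = 2*o*(-4 + o) (P(o) = (2*o)*(-4 + o) = 2*o*(-4 + o))
q(m, s) = 2 - 12*m² (q(m, s) = 2 - (23*m + m)*m/2 = 2 - 24*m*m/2 = 2 - 12*m²)
q(P(-1), 52)² = (2 - 12*4*(-4 - 1)²)² = (2 - 12*(2*(-1)*(-5))²)² = (2 - 12*10²)² = (2 - 12*100)² = (2 - 1200)² = (-1198)² = 1435204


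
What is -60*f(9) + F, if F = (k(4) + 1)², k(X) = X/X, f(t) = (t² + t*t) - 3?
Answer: -9536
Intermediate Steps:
f(t) = -3 + 2*t² (f(t) = (t² + t²) - 3 = 2*t² - 3 = -3 + 2*t²)
k(X) = 1
F = 4 (F = (1 + 1)² = 2² = 4)
-60*f(9) + F = -60*(-3 + 2*9²) + 4 = -60*(-3 + 2*81) + 4 = -60*(-3 + 162) + 4 = -60*159 + 4 = -9540 + 4 = -9536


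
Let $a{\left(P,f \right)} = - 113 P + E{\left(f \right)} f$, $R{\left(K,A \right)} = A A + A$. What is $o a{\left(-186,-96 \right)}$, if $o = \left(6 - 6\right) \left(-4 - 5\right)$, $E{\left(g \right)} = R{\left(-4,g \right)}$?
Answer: $0$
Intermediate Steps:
$R{\left(K,A \right)} = A + A^{2}$ ($R{\left(K,A \right)} = A^{2} + A = A + A^{2}$)
$E{\left(g \right)} = g \left(1 + g\right)$
$a{\left(P,f \right)} = - 113 P + f^{2} \left(1 + f\right)$ ($a{\left(P,f \right)} = - 113 P + f \left(1 + f\right) f = - 113 P + f^{2} \left(1 + f\right)$)
$o = 0$ ($o = 0 \left(-9\right) = 0$)
$o a{\left(-186,-96 \right)} = 0 \left(\left(-113\right) \left(-186\right) + \left(-96\right)^{2} \left(1 - 96\right)\right) = 0 \left(21018 + 9216 \left(-95\right)\right) = 0 \left(21018 - 875520\right) = 0 \left(-854502\right) = 0$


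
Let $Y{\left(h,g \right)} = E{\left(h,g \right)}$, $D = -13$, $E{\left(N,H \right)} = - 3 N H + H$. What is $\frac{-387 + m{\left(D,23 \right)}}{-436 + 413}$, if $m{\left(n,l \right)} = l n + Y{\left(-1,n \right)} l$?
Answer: $\frac{1882}{23} \approx 81.826$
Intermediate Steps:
$E{\left(N,H \right)} = H - 3 H N$ ($E{\left(N,H \right)} = - 3 H N + H = H - 3 H N$)
$Y{\left(h,g \right)} = g \left(1 - 3 h\right)$
$m{\left(n,l \right)} = 5 l n$ ($m{\left(n,l \right)} = l n + n \left(1 - -3\right) l = l n + n \left(1 + 3\right) l = l n + n 4 l = l n + 4 n l = l n + 4 l n = 5 l n$)
$\frac{-387 + m{\left(D,23 \right)}}{-436 + 413} = \frac{-387 + 5 \cdot 23 \left(-13\right)}{-436 + 413} = \frac{-387 - 1495}{-23} = \left(-1882\right) \left(- \frac{1}{23}\right) = \frac{1882}{23}$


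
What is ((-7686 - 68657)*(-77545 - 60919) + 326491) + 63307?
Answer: 10571146950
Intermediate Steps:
((-7686 - 68657)*(-77545 - 60919) + 326491) + 63307 = (-76343*(-138464) + 326491) + 63307 = (10570757152 + 326491) + 63307 = 10571083643 + 63307 = 10571146950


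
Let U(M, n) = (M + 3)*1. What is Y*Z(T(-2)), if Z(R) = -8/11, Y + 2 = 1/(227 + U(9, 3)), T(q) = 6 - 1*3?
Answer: 3816/2629 ≈ 1.4515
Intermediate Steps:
U(M, n) = 3 + M (U(M, n) = (3 + M)*1 = 3 + M)
T(q) = 3 (T(q) = 6 - 3 = 3)
Y = -477/239 (Y = -2 + 1/(227 + (3 + 9)) = -2 + 1/(227 + 12) = -2 + 1/239 = -477/239 ≈ -1.9958)
Z(R) = -8/11 (Z(R) = -8*1/11 = -8/11)
Y*Z(T(-2)) = -477/239*(-8/11) = 3816/2629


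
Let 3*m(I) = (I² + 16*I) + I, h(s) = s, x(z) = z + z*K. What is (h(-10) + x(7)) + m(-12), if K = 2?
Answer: -9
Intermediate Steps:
x(z) = 3*z (x(z) = z + z*2 = z + 2*z = 3*z)
m(I) = I²/3 + 17*I/3 (m(I) = ((I² + 16*I) + I)/3 = (I² + 17*I)/3 = I²/3 + 17*I/3)
(h(-10) + x(7)) + m(-12) = (-10 + 3*7) + (⅓)*(-12)*(17 - 12) = (-10 + 21) + (⅓)*(-12)*5 = 11 - 20 = -9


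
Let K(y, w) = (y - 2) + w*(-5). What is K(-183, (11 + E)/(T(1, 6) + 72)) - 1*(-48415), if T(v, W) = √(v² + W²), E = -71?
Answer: 248261410/5147 - 300*√37/5147 ≈ 48234.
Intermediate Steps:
T(v, W) = √(W² + v²)
K(y, w) = -2 + y - 5*w (K(y, w) = (-2 + y) - 5*w = -2 + y - 5*w)
K(-183, (11 + E)/(T(1, 6) + 72)) - 1*(-48415) = (-2 - 183 - 5*(11 - 71)/(√(6² + 1²) + 72)) - 1*(-48415) = (-2 - 183 - (-300)/(√(36 + 1) + 72)) + 48415 = (-2 - 183 - (-300)/(√37 + 72)) + 48415 = (-2 - 183 - (-300)/(72 + √37)) + 48415 = (-2 - 183 + 300/(72 + √37)) + 48415 = (-185 + 300/(72 + √37)) + 48415 = 48230 + 300/(72 + √37)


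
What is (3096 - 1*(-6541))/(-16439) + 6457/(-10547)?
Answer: -207788062/173382133 ≈ -1.1984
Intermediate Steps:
(3096 - 1*(-6541))/(-16439) + 6457/(-10547) = (3096 + 6541)*(-1/16439) + 6457*(-1/10547) = 9637*(-1/16439) - 6457/10547 = -9637/16439 - 6457/10547 = -207788062/173382133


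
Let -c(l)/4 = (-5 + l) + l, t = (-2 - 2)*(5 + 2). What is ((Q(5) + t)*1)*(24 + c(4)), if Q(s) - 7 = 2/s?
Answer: -1236/5 ≈ -247.20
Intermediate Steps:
t = -28 (t = -4*7 = -28)
Q(s) = 7 + 2/s
c(l) = 20 - 8*l (c(l) = -4*((-5 + l) + l) = -4*(-5 + 2*l) = 20 - 8*l)
((Q(5) + t)*1)*(24 + c(4)) = (((7 + 2/5) - 28)*1)*(24 + (20 - 8*4)) = (((7 + 2*(⅕)) - 28)*1)*(24 + (20 - 32)) = (((7 + ⅖) - 28)*1)*(24 - 12) = ((37/5 - 28)*1)*12 = -103/5*1*12 = -103/5*12 = -1236/5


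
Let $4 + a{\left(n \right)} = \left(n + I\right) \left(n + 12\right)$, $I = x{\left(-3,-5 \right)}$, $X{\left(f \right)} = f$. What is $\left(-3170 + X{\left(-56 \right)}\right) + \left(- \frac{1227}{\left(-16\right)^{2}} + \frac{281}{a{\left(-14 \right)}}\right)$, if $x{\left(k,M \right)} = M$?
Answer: $- \frac{14024443}{4352} \approx -3222.5$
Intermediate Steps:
$I = -5$
$a{\left(n \right)} = -4 + \left(-5 + n\right) \left(12 + n\right)$ ($a{\left(n \right)} = -4 + \left(n - 5\right) \left(n + 12\right) = -4 + \left(-5 + n\right) \left(12 + n\right)$)
$\left(-3170 + X{\left(-56 \right)}\right) + \left(- \frac{1227}{\left(-16\right)^{2}} + \frac{281}{a{\left(-14 \right)}}\right) = \left(-3170 - 56\right) + \left(- \frac{1227}{\left(-16\right)^{2}} + \frac{281}{-64 + \left(-14\right)^{2} + 7 \left(-14\right)}\right) = -3226 + \left(- \frac{1227}{256} + \frac{281}{-64 + 196 - 98}\right) = -3226 + \left(\left(-1227\right) \frac{1}{256} + \frac{281}{34}\right) = -3226 + \left(- \frac{1227}{256} + 281 \cdot \frac{1}{34}\right) = -3226 + \left(- \frac{1227}{256} + \frac{281}{34}\right) = -3226 + \frac{15109}{4352} = - \frac{14024443}{4352}$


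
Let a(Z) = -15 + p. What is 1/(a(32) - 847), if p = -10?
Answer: -1/872 ≈ -0.0011468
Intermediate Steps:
a(Z) = -25 (a(Z) = -15 - 10 = -25)
1/(a(32) - 847) = 1/(-25 - 847) = 1/(-872) = -1/872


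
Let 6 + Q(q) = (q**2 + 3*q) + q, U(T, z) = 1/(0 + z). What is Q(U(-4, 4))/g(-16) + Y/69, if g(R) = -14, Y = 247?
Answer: 60779/15456 ≈ 3.9324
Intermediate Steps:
U(T, z) = 1/z
Q(q) = -6 + q**2 + 4*q (Q(q) = -6 + ((q**2 + 3*q) + q) = -6 + (q**2 + 4*q) = -6 + q**2 + 4*q)
Q(U(-4, 4))/g(-16) + Y/69 = (-6 + (1/4)**2 + 4/4)/(-14) + 247/69 = (-6 + (1/4)**2 + 4*(1/4))*(-1/14) + 247*(1/69) = (-6 + 1/16 + 1)*(-1/14) + 247/69 = -79/16*(-1/14) + 247/69 = 79/224 + 247/69 = 60779/15456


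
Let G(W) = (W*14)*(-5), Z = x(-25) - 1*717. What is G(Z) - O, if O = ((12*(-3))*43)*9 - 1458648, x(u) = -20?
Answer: 1524170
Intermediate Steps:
Z = -737 (Z = -20 - 1*717 = -20 - 717 = -737)
G(W) = -70*W (G(W) = (14*W)*(-5) = -70*W)
O = -1472580 (O = -36*43*9 - 1458648 = -1548*9 - 1458648 = -13932 - 1458648 = -1472580)
G(Z) - O = -70*(-737) - 1*(-1472580) = 51590 + 1472580 = 1524170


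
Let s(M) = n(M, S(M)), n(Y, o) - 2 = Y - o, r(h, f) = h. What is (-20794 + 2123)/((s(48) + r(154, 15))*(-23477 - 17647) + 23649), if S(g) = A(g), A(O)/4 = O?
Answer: 18671/469839 ≈ 0.039739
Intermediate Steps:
A(O) = 4*O
S(g) = 4*g
n(Y, o) = 2 + Y - o (n(Y, o) = 2 + (Y - o) = 2 + Y - o)
s(M) = 2 - 3*M (s(M) = 2 + M - 4*M = 2 - 3*M)
(-20794 + 2123)/((s(48) + r(154, 15))*(-23477 - 17647) + 23649) = (-20794 + 2123)/(((2 - 3*48) + 154)*(-23477 - 17647) + 23649) = -18671/(((2 - 144) + 154)*(-41124) + 23649) = -18671/((-142 + 154)*(-41124) + 23649) = -18671/(12*(-41124) + 23649) = -18671/(-493488 + 23649) = -18671/(-469839) = -18671*(-1/469839) = 18671/469839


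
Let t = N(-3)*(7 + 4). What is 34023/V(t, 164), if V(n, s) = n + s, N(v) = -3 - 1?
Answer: 11341/40 ≈ 283.52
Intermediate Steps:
N(v) = -4
t = -44 (t = -4*(7 + 4) = -4*11 = -44)
34023/V(t, 164) = 34023/(-44 + 164) = 34023/120 = 34023*(1/120) = 11341/40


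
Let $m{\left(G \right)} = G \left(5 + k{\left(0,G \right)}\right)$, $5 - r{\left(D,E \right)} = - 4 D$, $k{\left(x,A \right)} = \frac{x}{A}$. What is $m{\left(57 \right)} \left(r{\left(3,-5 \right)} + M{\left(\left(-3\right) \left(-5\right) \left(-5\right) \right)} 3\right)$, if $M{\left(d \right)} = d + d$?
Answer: $-123405$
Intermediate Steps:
$M{\left(d \right)} = 2 d$
$r{\left(D,E \right)} = 5 + 4 D$ ($r{\left(D,E \right)} = 5 - - 4 D = 5 + 4 D$)
$m{\left(G \right)} = 5 G$ ($m{\left(G \right)} = G \left(5 + \frac{0}{G}\right) = G \left(5 + 0\right) = G 5 = 5 G$)
$m{\left(57 \right)} \left(r{\left(3,-5 \right)} + M{\left(\left(-3\right) \left(-5\right) \left(-5\right) \right)} 3\right) = 5 \cdot 57 \left(\left(5 + 4 \cdot 3\right) + 2 \left(-3\right) \left(-5\right) \left(-5\right) 3\right) = 285 \left(\left(5 + 12\right) + 2 \cdot 15 \left(-5\right) 3\right) = 285 \left(17 + 2 \left(-75\right) 3\right) = 285 \left(17 - 450\right) = 285 \left(-433\right) = -123405$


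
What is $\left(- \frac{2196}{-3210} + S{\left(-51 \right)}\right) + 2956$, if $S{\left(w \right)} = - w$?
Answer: $\frac{1609111}{535} \approx 3007.7$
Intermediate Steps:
$\left(- \frac{2196}{-3210} + S{\left(-51 \right)}\right) + 2956 = \left(- \frac{2196}{-3210} - -51\right) + 2956 = \left(\left(-2196\right) \left(- \frac{1}{3210}\right) + 51\right) + 2956 = \left(\frac{366}{535} + 51\right) + 2956 = \frac{27651}{535} + 2956 = \frac{1609111}{535}$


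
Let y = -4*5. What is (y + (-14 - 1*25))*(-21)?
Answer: 1239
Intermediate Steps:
y = -20
(y + (-14 - 1*25))*(-21) = (-20 + (-14 - 1*25))*(-21) = (-20 + (-14 - 25))*(-21) = (-20 - 39)*(-21) = -59*(-21) = 1239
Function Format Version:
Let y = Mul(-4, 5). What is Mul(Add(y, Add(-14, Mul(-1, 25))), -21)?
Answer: 1239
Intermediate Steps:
y = -20
Mul(Add(y, Add(-14, Mul(-1, 25))), -21) = Mul(Add(-20, Add(-14, Mul(-1, 25))), -21) = Mul(Add(-20, Add(-14, -25)), -21) = Mul(Add(-20, -39), -21) = Mul(-59, -21) = 1239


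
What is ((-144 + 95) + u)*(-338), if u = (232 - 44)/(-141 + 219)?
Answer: 47242/3 ≈ 15747.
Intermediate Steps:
u = 94/39 (u = 188/78 = 188*(1/78) = 94/39 ≈ 2.4103)
((-144 + 95) + u)*(-338) = ((-144 + 95) + 94/39)*(-338) = (-49 + 94/39)*(-338) = -1817/39*(-338) = 47242/3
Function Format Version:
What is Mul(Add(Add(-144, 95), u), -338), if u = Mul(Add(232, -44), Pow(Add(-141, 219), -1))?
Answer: Rational(47242, 3) ≈ 15747.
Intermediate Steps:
u = Rational(94, 39) (u = Mul(188, Pow(78, -1)) = Mul(188, Rational(1, 78)) = Rational(94, 39) ≈ 2.4103)
Mul(Add(Add(-144, 95), u), -338) = Mul(Add(Add(-144, 95), Rational(94, 39)), -338) = Mul(Add(-49, Rational(94, 39)), -338) = Mul(Rational(-1817, 39), -338) = Rational(47242, 3)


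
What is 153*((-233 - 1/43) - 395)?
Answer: -4131765/43 ≈ -96088.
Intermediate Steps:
153*((-233 - 1/43) - 395) = 153*(-10020/43 - 395) = 153*(-27005/43) = -4131765/43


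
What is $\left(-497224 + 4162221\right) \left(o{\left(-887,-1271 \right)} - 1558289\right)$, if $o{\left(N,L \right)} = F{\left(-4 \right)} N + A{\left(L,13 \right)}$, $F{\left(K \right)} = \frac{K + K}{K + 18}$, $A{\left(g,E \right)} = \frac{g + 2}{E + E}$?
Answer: $- \frac{148445589767043}{26} \approx -5.7094 \cdot 10^{12}$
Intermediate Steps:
$A{\left(g,E \right)} = \frac{2 + g}{2 E}$
$F{\left(K \right)} = \frac{2 K}{18 + K}$
$o{\left(N,L \right)} = \frac{1}{13} - \frac{4 N}{7} + \frac{L}{26}$ ($o{\left(N,L \right)} = 2 \left(-4\right) \frac{1}{18 - 4} N + \frac{2 + L}{2 \cdot 13} = 2 \left(-4\right) \frac{1}{14} N + \frac{1}{2} \cdot \frac{1}{13} \left(2 + L\right) = 2 \left(-4\right) \frac{1}{14} N + \left(\frac{1}{13} + \frac{L}{26}\right) = - \frac{4 N}{7} + \left(\frac{1}{13} + \frac{L}{26}\right) = \frac{1}{13} - \frac{4 N}{7} + \frac{L}{26}$)
$\left(-497224 + 4162221\right) \left(o{\left(-887,-1271 \right)} - 1558289\right) = \left(-497224 + 4162221\right) \left(\left(\frac{1}{13} - - \frac{3548}{7} + \frac{1}{26} \left(-1271\right)\right) - 1558289\right) = 3664997 \left(\left(\frac{1}{13} + \frac{3548}{7} - \frac{1271}{26}\right) - 1558289\right) = 3664997 \left(\frac{83365}{182} - 1558289\right) = 3664997 \left(- \frac{283525233}{182}\right) = - \frac{148445589767043}{26}$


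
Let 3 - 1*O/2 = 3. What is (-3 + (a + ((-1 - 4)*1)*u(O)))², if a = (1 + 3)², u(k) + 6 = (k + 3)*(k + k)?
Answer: 1849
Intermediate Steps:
O = 0 (O = 6 - 2*3 = 6 - 6 = 0)
u(k) = -6 + 2*k*(3 + k) (u(k) = -6 + (k + 3)*(k + k) = -6 + (3 + k)*(2*k) = -6 + 2*k*(3 + k))
a = 16 (a = 4² = 16)
(-3 + (a + ((-1 - 4)*1)*u(O)))² = (-3 + (16 + ((-1 - 4)*1)*(-6 + 2*0² + 6*0)))² = (-3 + (16 + (-5*1)*(-6 + 2*0 + 0)))² = (-3 + (16 - 5*(-6 + 0 + 0)))² = (-3 + (16 - 5*(-6)))² = (-3 + (16 + 30))² = (-3 + 46)² = 43² = 1849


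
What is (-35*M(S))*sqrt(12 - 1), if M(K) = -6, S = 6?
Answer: 210*sqrt(11) ≈ 696.49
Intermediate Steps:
(-35*M(S))*sqrt(12 - 1) = (-35*(-6))*sqrt(12 - 1) = 210*sqrt(11)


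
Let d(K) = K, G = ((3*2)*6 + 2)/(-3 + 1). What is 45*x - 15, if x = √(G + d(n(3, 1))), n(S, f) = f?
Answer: -15 + 135*I*√2 ≈ -15.0 + 190.92*I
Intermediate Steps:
G = -19 (G = (6*6 + 2)/(-2) = (36 + 2)*(-½) = 38*(-½) = -19)
x = 3*I*√2 (x = √(-19 + 1) = √(-18) = 3*I*√2 ≈ 4.2426*I)
45*x - 15 = 45*(3*I*√2) - 15 = 135*I*√2 - 15 = -15 + 135*I*√2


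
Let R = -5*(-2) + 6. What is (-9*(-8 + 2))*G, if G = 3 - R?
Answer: -702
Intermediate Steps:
R = 16 (R = 10 + 6 = 16)
G = -13 (G = 3 - 1*16 = 3 - 16 = -13)
(-9*(-8 + 2))*G = -9*(-8 + 2)*(-13) = -9*(-6)*(-13) = 54*(-13) = -702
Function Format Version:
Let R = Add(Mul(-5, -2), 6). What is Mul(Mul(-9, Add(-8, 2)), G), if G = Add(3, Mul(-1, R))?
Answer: -702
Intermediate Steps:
R = 16 (R = Add(10, 6) = 16)
G = -13 (G = Add(3, Mul(-1, 16)) = Add(3, -16) = -13)
Mul(Mul(-9, Add(-8, 2)), G) = Mul(Mul(-9, Add(-8, 2)), -13) = Mul(Mul(-9, -6), -13) = Mul(54, -13) = -702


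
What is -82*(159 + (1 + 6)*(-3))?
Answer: -11316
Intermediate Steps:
-82*(159 + (1 + 6)*(-3)) = -82*(159 + 7*(-3)) = -82*(159 - 21) = -82*138 = -11316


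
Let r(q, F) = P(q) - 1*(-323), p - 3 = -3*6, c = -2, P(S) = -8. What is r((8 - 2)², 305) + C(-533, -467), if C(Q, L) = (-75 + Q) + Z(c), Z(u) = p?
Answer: -308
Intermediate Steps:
p = -15 (p = 3 - 3*6 = 3 - 18 = -15)
Z(u) = -15
C(Q, L) = -90 + Q (C(Q, L) = (-75 + Q) - 15 = -90 + Q)
r(q, F) = 315 (r(q, F) = -8 - 1*(-323) = -8 + 323 = 315)
r((8 - 2)², 305) + C(-533, -467) = 315 + (-90 - 533) = 315 - 623 = -308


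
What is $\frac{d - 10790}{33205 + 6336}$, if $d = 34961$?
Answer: $\frac{24171}{39541} \approx 0.61129$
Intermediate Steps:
$\frac{d - 10790}{33205 + 6336} = \frac{34961 - 10790}{33205 + 6336} = \frac{24171}{39541}$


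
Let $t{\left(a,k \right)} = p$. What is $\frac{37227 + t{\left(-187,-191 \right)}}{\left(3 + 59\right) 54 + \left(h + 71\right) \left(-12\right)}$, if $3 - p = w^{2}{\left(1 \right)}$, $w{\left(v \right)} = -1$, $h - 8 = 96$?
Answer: $\frac{37229}{1248} \approx 29.831$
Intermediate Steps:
$h = 104$ ($h = 8 + 96 = 104$)
$p = 2$ ($p = 3 - \left(-1\right)^{2} = 3 - 1 = 2$)
$t{\left(a,k \right)} = 2$
$\frac{37227 + t{\left(-187,-191 \right)}}{\left(3 + 59\right) 54 + \left(h + 71\right) \left(-12\right)} = \frac{37227 + 2}{\left(3 + 59\right) 54 + \left(104 + 71\right) \left(-12\right)} = \frac{37229}{62 \cdot 54 + 175 \left(-12\right)} = \frac{37229}{3348 - 2100} = \frac{37229}{1248}$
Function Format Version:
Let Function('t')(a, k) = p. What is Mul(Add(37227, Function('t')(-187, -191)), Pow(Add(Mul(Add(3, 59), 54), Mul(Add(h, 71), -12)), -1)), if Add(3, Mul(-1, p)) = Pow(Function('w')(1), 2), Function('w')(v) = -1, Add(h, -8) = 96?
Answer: Rational(37229, 1248) ≈ 29.831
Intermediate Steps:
h = 104 (h = Add(8, 96) = 104)
p = 2 (p = Add(3, Mul(-1, Pow(-1, 2))) = Add(3, Mul(-1, 1)) = Add(3, -1) = 2)
Function('t')(a, k) = 2
Mul(Add(37227, Function('t')(-187, -191)), Pow(Add(Mul(Add(3, 59), 54), Mul(Add(h, 71), -12)), -1)) = Mul(Add(37227, 2), Pow(Add(Mul(Add(3, 59), 54), Mul(Add(104, 71), -12)), -1)) = Mul(37229, Pow(Add(Mul(62, 54), Mul(175, -12)), -1)) = Mul(37229, Pow(Add(3348, -2100), -1)) = Mul(37229, Pow(1248, -1)) = Mul(37229, Rational(1, 1248)) = Rational(37229, 1248)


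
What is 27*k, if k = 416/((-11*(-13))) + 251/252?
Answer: 32475/308 ≈ 105.44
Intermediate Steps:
k = 10825/2772 (k = 416/143 + 251*(1/252) = 416*(1/143) + 251/252 = 32/11 + 251/252 = 10825/2772 ≈ 3.9051)
27*k = 27*(10825/2772) = 32475/308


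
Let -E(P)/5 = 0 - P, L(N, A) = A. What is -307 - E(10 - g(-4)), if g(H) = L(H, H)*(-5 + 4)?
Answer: -337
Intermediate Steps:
g(H) = -H (g(H) = H*(-5 + 4) = H*(-1) = -H)
E(P) = 5*P (E(P) = -5*(0 - P) = -(-5)*P = 5*P)
-307 - E(10 - g(-4)) = -307 - 5*(10 - (-1)*(-4)) = -307 - 5*(10 - 1*4) = -307 - 5*(10 - 4) = -307 - 5*6 = -307 - 1*30 = -307 - 30 = -337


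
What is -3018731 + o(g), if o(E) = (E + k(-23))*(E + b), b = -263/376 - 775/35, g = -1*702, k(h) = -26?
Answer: -117079152/47 ≈ -2.4910e+6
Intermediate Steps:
g = -702
b = -60121/2632 (b = -263*1/376 - 775*1/35 = -263/376 - 155/7 = -60121/2632 ≈ -22.842)
o(E) = (-26 + E)*(-60121/2632 + E) (o(E) = (E - 26)*(E - 60121/2632) = (-26 + E)*(-60121/2632 + E))
-3018731 + o(g) = -3018731 + (781573/1316 + (-702)² - 128553/2632*(-702)) = -3018731 + (781573/1316 + 492804 + 45122103/1316) = -3018731 + 24801205/47 = -117079152/47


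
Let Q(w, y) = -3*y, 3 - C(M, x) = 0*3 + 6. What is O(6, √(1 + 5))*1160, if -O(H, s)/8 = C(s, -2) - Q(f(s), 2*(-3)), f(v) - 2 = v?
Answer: 194880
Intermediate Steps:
C(M, x) = -3 (C(M, x) = 3 - (0*3 + 6) = 3 - (0 + 6) = 3 - 1*6 = 3 - 6 = -3)
f(v) = 2 + v
O(H, s) = 168 (O(H, s) = -8*(-3 - (-3)*2*(-3)) = -8*(-3 - (-3)*(-6)) = -8*(-3 - 1*18) = -8*(-3 - 18) = -8*(-21) = 168)
O(6, √(1 + 5))*1160 = 168*1160 = 194880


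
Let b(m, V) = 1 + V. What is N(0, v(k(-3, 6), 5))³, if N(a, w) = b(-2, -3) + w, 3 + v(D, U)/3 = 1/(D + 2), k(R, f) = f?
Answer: -614125/512 ≈ -1199.5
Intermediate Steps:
v(D, U) = -9 + 3/(2 + D) (v(D, U) = -9 + 3/(D + 2) = -9 + 3/(2 + D))
N(a, w) = -2 + w (N(a, w) = (1 - 3) + w = -2 + w)
N(0, v(k(-3, 6), 5))³ = (-2 + 3*(-5 - 3*6)/(2 + 6))³ = (-2 + 3*(-5 - 18)/8)³ = (-2 + 3*(⅛)*(-23))³ = (-2 - 69/8)³ = (-85/8)³ = -614125/512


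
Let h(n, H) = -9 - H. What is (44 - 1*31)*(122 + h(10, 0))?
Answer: 1469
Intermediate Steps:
(44 - 1*31)*(122 + h(10, 0)) = (44 - 1*31)*(122 + (-9 - 1*0)) = (44 - 31)*(122 + (-9 + 0)) = 13*(122 - 9) = 13*113 = 1469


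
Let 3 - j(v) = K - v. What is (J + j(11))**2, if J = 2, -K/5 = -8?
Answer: 576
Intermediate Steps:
K = 40 (K = -5*(-8) = 40)
j(v) = -37 + v (j(v) = 3 - (40 - v) = 3 + (-40 + v) = -37 + v)
(J + j(11))**2 = (2 + (-37 + 11))**2 = (2 - 26)**2 = (-24)**2 = 576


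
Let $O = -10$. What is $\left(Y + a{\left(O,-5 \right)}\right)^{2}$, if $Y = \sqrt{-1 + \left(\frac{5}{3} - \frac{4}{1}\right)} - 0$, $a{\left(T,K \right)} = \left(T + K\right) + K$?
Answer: $\frac{\left(60 - i \sqrt{30}\right)^{2}}{9} \approx 396.67 - 73.03 i$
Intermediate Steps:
$a{\left(T,K \right)} = T + 2 K$ ($a{\left(T,K \right)} = \left(K + T\right) + K = T + 2 K$)
$Y = \frac{i \sqrt{30}}{3}$ ($Y = \sqrt{-1 + \left(5 \cdot \frac{1}{3} - 4\right)} + 0 = \sqrt{-1 + \left(\frac{5}{3} - 4\right)} + 0 = \sqrt{-1 - \frac{7}{3}} + 0 = \sqrt{- \frac{10}{3}} + 0 = \frac{i \sqrt{30}}{3} + 0 = \frac{i \sqrt{30}}{3} \approx 1.8257 i$)
$\left(Y + a{\left(O,-5 \right)}\right)^{2} = \left(\frac{i \sqrt{30}}{3} + \left(-10 + 2 \left(-5\right)\right)\right)^{2} = \left(\frac{i \sqrt{30}}{3} - 20\right)^{2} = \left(-20 + \frac{i \sqrt{30}}{3}\right)^{2}$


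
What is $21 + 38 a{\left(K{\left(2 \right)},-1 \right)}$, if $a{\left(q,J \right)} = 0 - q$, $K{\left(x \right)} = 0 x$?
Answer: $21$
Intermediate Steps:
$K{\left(x \right)} = 0$
$a{\left(q,J \right)} = - q$
$21 + 38 a{\left(K{\left(2 \right)},-1 \right)} = 21 + 38 \left(\left(-1\right) 0\right) = 21 + 38 \cdot 0 = 21 + 0 = 21$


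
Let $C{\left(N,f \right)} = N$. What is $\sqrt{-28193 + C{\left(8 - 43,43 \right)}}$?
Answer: $2 i \sqrt{7057} \approx 168.01 i$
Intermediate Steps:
$\sqrt{-28193 + C{\left(8 - 43,43 \right)}} = \sqrt{-28193 + \left(8 - 43\right)} = \sqrt{-28193 - 35} = \sqrt{-28228} = 2 i \sqrt{7057}$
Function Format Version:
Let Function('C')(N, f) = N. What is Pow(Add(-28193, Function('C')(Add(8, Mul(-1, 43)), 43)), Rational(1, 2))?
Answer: Mul(2, I, Pow(7057, Rational(1, 2))) ≈ Mul(168.01, I)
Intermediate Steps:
Pow(Add(-28193, Function('C')(Add(8, Mul(-1, 43)), 43)), Rational(1, 2)) = Pow(Add(-28193, Add(8, Mul(-1, 43))), Rational(1, 2)) = Pow(Add(-28193, Add(8, -43)), Rational(1, 2)) = Pow(Add(-28193, -35), Rational(1, 2)) = Pow(-28228, Rational(1, 2)) = Mul(2, I, Pow(7057, Rational(1, 2)))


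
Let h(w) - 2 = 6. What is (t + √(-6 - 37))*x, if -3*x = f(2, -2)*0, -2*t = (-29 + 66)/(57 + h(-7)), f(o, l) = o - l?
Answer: 0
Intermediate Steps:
h(w) = 8 (h(w) = 2 + 6 = 8)
t = -37/130 (t = -(-29 + 66)/(2*(57 + 8)) = -37/(2*65) = -½*37/65 = -37/130 ≈ -0.28462)
x = 0 (x = -(2 - 1*(-2))*0/3 = -(2 + 2)*0/3 = -4*0/3 = -⅓*0 = 0)
(t + √(-6 - 37))*x = (-37/130 + √(-6 - 37))*0 = (-37/130 + √(-43))*0 = (-37/130 + I*√43)*0 = 0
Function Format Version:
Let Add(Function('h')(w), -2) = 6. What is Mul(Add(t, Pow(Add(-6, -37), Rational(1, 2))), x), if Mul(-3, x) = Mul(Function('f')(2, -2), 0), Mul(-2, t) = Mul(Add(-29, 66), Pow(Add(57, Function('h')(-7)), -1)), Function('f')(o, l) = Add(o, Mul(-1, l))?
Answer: 0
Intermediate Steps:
Function('h')(w) = 8 (Function('h')(w) = Add(2, 6) = 8)
t = Rational(-37, 130) (t = Mul(Rational(-1, 2), Mul(Add(-29, 66), Pow(Add(57, 8), -1))) = Mul(Rational(-1, 2), Mul(37, Pow(65, -1))) = Mul(Rational(-1, 2), Mul(37, Rational(1, 65))) = Mul(Rational(-1, 2), Rational(37, 65)) = Rational(-37, 130) ≈ -0.28462)
x = 0 (x = Mul(Rational(-1, 3), Mul(Add(2, Mul(-1, -2)), 0)) = Mul(Rational(-1, 3), Mul(Add(2, 2), 0)) = Mul(Rational(-1, 3), Mul(4, 0)) = Mul(Rational(-1, 3), 0) = 0)
Mul(Add(t, Pow(Add(-6, -37), Rational(1, 2))), x) = Mul(Add(Rational(-37, 130), Pow(Add(-6, -37), Rational(1, 2))), 0) = Mul(Add(Rational(-37, 130), Pow(-43, Rational(1, 2))), 0) = Mul(Add(Rational(-37, 130), Mul(I, Pow(43, Rational(1, 2)))), 0) = 0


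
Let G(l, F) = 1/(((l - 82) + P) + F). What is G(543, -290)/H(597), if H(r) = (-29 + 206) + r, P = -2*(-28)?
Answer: 1/175698 ≈ 5.6916e-6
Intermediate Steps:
P = 56
G(l, F) = 1/(-26 + F + l) (G(l, F) = 1/(((l - 82) + 56) + F) = 1/(((-82 + l) + 56) + F) = 1/((-26 + l) + F) = 1/(-26 + F + l))
H(r) = 177 + r
G(543, -290)/H(597) = 1/((-26 - 290 + 543)*(177 + 597)) = 1/(227*774) = (1/227)*(1/774) = 1/175698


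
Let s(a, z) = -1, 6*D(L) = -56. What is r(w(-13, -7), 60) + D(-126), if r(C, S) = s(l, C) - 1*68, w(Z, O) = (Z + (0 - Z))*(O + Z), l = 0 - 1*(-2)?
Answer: -235/3 ≈ -78.333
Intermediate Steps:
D(L) = -28/3 (D(L) = (1/6)*(-56) = -28/3)
l = 2 (l = 0 + 2 = 2)
w(Z, O) = 0 (w(Z, O) = (Z - Z)*(O + Z) = 0*(O + Z) = 0)
r(C, S) = -69 (r(C, S) = -1 - 1*68 = -1 - 68 = -69)
r(w(-13, -7), 60) + D(-126) = -69 - 28/3 = -235/3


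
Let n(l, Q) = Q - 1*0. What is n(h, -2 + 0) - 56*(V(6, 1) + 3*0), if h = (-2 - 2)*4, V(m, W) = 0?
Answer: -2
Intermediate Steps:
h = -16 (h = -4*4 = -16)
n(l, Q) = Q (n(l, Q) = Q + 0 = Q)
n(h, -2 + 0) - 56*(V(6, 1) + 3*0) = (-2 + 0) - 56*(0 + 3*0) = -2 - 56*(0 + 0) = -2 - 56*0 = -2 + 0 = -2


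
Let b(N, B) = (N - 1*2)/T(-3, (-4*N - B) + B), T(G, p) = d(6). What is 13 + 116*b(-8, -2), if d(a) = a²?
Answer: -173/9 ≈ -19.222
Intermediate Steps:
T(G, p) = 36 (T(G, p) = 6² = 36)
b(N, B) = -1/18 + N/36 (b(N, B) = (N - 1*2)/36 = (N - 2)*(1/36) = (-2 + N)*(1/36) = -1/18 + N/36)
13 + 116*b(-8, -2) = 13 + 116*(-1/18 + (1/36)*(-8)) = 13 + 116*(-1/18 - 2/9) = 13 + 116*(-5/18) = 13 - 290/9 = -173/9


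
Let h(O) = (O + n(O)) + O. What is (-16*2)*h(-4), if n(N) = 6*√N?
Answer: 256 - 384*I ≈ 256.0 - 384.0*I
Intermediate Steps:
h(O) = 2*O + 6*√O (h(O) = (O + 6*√O) + O = 2*O + 6*√O)
(-16*2)*h(-4) = (-16*2)*(2*(-4) + 6*√(-4)) = -32*(-8 + 6*(2*I)) = -32*(-8 + 12*I) = 256 - 384*I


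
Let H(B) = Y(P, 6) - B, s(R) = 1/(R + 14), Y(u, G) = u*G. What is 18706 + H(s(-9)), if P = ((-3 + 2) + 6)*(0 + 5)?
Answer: 94279/5 ≈ 18856.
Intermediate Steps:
P = 25 (P = (-1 + 6)*5 = 5*5 = 25)
Y(u, G) = G*u
s(R) = 1/(14 + R)
H(B) = 150 - B (H(B) = 6*25 - B = 150 - B)
18706 + H(s(-9)) = 18706 + (150 - 1/(14 - 9)) = 18706 + (150 - 1/5) = 18706 + (150 - 1*⅕) = 18706 + (150 - ⅕) = 18706 + 749/5 = 94279/5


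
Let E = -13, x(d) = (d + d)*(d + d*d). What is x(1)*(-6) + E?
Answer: -37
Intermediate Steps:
x(d) = 2*d*(d + d²) (x(d) = (2*d)*(d + d²) = 2*d*(d + d²))
x(1)*(-6) + E = (2*1²*(1 + 1))*(-6) - 13 = (2*1*2)*(-6) - 13 = 4*(-6) - 13 = -24 - 13 = -37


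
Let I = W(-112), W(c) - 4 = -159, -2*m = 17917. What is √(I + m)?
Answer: I*√36454/2 ≈ 95.465*I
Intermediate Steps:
m = -17917/2 (m = -½*17917 = -17917/2 ≈ -8958.5)
W(c) = -155 (W(c) = 4 - 159 = -155)
I = -155
√(I + m) = √(-155 - 17917/2) = √(-18227/2) = I*√36454/2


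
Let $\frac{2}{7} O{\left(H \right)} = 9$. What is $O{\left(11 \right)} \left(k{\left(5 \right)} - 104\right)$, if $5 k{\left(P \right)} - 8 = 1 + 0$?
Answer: $- \frac{32193}{10} \approx -3219.3$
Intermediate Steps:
$O{\left(H \right)} = \frac{63}{2}$ ($O{\left(H \right)} = \frac{7}{2} \cdot 9 = \frac{63}{2}$)
$k{\left(P \right)} = \frac{9}{5}$ ($k{\left(P \right)} = \frac{8}{5} + \frac{1 + 0}{5} = \frac{8}{5} + \frac{1}{5} \cdot 1 = \frac{8}{5} + \frac{1}{5} = \frac{9}{5}$)
$O{\left(11 \right)} \left(k{\left(5 \right)} - 104\right) = \frac{63 \left(\frac{9}{5} - 104\right)}{2} = \frac{63}{2} \left(- \frac{511}{5}\right) = - \frac{32193}{10}$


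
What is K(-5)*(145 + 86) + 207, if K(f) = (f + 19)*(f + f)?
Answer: -32133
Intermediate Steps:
K(f) = 2*f*(19 + f) (K(f) = (19 + f)*(2*f) = 2*f*(19 + f))
K(-5)*(145 + 86) + 207 = (2*(-5)*(19 - 5))*(145 + 86) + 207 = (2*(-5)*14)*231 + 207 = -140*231 + 207 = -32340 + 207 = -32133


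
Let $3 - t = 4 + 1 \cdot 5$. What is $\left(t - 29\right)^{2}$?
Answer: $1225$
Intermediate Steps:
$t = -6$ ($t = 3 - \left(4 + 1 \cdot 5\right) = 3 - \left(4 + 5\right) = 3 - 9 = -6$)
$\left(t - 29\right)^{2} = \left(-6 - 29\right)^{2} = \left(-35\right)^{2} = 1225$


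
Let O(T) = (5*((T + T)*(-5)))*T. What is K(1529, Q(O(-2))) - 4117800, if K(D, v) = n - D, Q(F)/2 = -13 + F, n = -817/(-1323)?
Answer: -5449871450/1323 ≈ -4.1193e+6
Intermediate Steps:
n = 817/1323 (n = -817*(-1/1323) = 817/1323 ≈ 0.61754)
O(T) = -50*T² (O(T) = (5*((2*T)*(-5)))*T = (5*(-10*T))*T = (-50*T)*T = -50*T²)
Q(F) = -26 + 2*F (Q(F) = 2*(-13 + F) = -26 + 2*F)
K(D, v) = 817/1323 - D
K(1529, Q(O(-2))) - 4117800 = (817/1323 - 1*1529) - 4117800 = (817/1323 - 1529) - 4117800 = -2022050/1323 - 4117800 = -5449871450/1323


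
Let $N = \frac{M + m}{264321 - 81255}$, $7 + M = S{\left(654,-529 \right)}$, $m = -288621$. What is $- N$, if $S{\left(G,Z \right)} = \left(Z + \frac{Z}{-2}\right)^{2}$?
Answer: $\frac{291557}{244088} \approx 1.1945$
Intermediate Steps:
$S{\left(G,Z \right)} = \frac{Z^{2}}{4}$ ($S{\left(G,Z \right)} = \left(Z + Z \left(- \frac{1}{2}\right)\right)^{2} = \left(Z - \frac{Z}{2}\right)^{2} = \left(\frac{Z}{2}\right)^{2} = \frac{Z^{2}}{4}$)
$M = \frac{279813}{4}$ ($M = -7 + \frac{\left(-529\right)^{2}}{4} = -7 + \frac{1}{4} \cdot 279841 = -7 + \frac{279841}{4} = \frac{279813}{4} \approx 69953.0$)
$N = - \frac{291557}{244088}$ ($N = \frac{\frac{279813}{4} - 288621}{264321 - 81255} = - \frac{874671}{4 \cdot 183066} = \left(- \frac{874671}{4}\right) \frac{1}{183066} = - \frac{291557}{244088} \approx -1.1945$)
$- N = \left(-1\right) \left(- \frac{291557}{244088}\right) = \frac{291557}{244088}$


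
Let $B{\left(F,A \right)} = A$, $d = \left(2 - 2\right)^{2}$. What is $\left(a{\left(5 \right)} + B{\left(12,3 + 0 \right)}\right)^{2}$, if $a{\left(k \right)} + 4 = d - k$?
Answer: $36$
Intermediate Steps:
$d = 0$ ($d = 0^{2} = 0$)
$a{\left(k \right)} = -4 - k$ ($a{\left(k \right)} = -4 + \left(0 - k\right) = -4 - k$)
$\left(a{\left(5 \right)} + B{\left(12,3 + 0 \right)}\right)^{2} = \left(\left(-4 - 5\right) + \left(3 + 0\right)\right)^{2} = \left(\left(-4 - 5\right) + 3\right)^{2} = \left(-9 + 3\right)^{2} = \left(-6\right)^{2} = 36$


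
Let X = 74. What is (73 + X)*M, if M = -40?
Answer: -5880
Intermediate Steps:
(73 + X)*M = (73 + 74)*(-40) = 147*(-40) = -5880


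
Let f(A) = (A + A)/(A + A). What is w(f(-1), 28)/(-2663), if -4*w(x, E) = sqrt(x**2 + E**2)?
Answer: sqrt(785)/10652 ≈ 0.0026303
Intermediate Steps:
f(A) = 1 (f(A) = (2*A)/((2*A)) = (2*A)*(1/(2*A)) = 1)
w(x, E) = -sqrt(E**2 + x**2)/4 (w(x, E) = -sqrt(x**2 + E**2)/4 = -sqrt(E**2 + x**2)/4)
w(f(-1), 28)/(-2663) = -sqrt(28**2 + 1**2)/4/(-2663) = -sqrt(784 + 1)/4*(-1/2663) = -sqrt(785)/4*(-1/2663) = sqrt(785)/10652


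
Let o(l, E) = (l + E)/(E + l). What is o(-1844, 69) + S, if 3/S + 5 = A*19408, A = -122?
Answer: 2367778/2367781 ≈ 1.0000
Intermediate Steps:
o(l, E) = 1 (o(l, E) = (E + l)/(E + l) = 1)
S = -3/2367781 (S = 3/(-5 - 122*19408) = 3/(-5 - 2367776) = 3/(-2367781) = 3*(-1/2367781) = -3/2367781 ≈ -1.2670e-6)
o(-1844, 69) + S = 1 - 3/2367781 = 2367778/2367781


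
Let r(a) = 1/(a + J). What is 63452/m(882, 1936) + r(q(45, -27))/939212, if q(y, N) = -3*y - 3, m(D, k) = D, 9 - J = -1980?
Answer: 18385020425851/255556767564 ≈ 71.941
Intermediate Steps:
J = 1989 (J = 9 - 1*(-1980) = 9 + 1980 = 1989)
q(y, N) = -3 - 3*y
r(a) = 1/(1989 + a) (r(a) = 1/(a + 1989) = 1/(1989 + a))
63452/m(882, 1936) + r(q(45, -27))/939212 = 63452/882 + 1/((1989 + (-3 - 3*45))*939212) = 63452*(1/882) + (1/939212)/(1989 + (-3 - 135)) = 31726/441 + (1/939212)/(1989 - 138) = 31726/441 + (1/939212)/1851 = 31726/441 + (1/1851)*(1/939212) = 31726/441 + 1/1738481412 = 18385020425851/255556767564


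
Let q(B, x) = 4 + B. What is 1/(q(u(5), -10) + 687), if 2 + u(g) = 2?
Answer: 1/691 ≈ 0.0014472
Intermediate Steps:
u(g) = 0 (u(g) = -2 + 2 = 0)
1/(q(u(5), -10) + 687) = 1/((4 + 0) + 687) = 1/(4 + 687) = 1/691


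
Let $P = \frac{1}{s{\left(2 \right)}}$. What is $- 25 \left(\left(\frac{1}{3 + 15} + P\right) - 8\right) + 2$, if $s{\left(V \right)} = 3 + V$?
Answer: $\frac{3521}{18} \approx 195.61$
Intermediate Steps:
$P = \frac{1}{5}$ ($P = \frac{1}{3 + 2} = \frac{1}{5} \approx 0.2$)
$- 25 \left(\left(\frac{1}{3 + 15} + P\right) - 8\right) + 2 = - 25 \left(\left(\frac{1}{3 + 15} + \frac{1}{5}\right) - 8\right) + 2 = - 25 \left(\left(\frac{1}{18} + \frac{1}{5}\right) - 8\right) + 2 = - 25 \left(\frac{23}{90} - 8\right) + 2 = \left(-25\right) \left(- \frac{697}{90}\right) + 2 = \frac{3485}{18} + 2 = \frac{3521}{18}$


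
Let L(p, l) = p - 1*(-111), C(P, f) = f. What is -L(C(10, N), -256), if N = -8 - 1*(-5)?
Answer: -108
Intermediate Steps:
N = -3 (N = -8 + 5 = -3)
L(p, l) = 111 + p (L(p, l) = p + 111 = 111 + p)
-L(C(10, N), -256) = -(111 - 3) = -1*108 = -108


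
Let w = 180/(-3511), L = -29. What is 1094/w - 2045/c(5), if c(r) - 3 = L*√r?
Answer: -4028968591/188820 + 59305*√5/4196 ≈ -21306.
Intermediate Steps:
w = -180/3511 (w = 180*(-1/3511) = -180/3511 ≈ -0.051267)
c(r) = 3 - 29*√r
1094/w - 2045/c(5) = 1094/(-180/3511) - 2045/(3 - 29*√5) = 1094*(-3511/180) - 2045/(3 - 29*√5) = -1920517/90 - 2045/(3 - 29*√5)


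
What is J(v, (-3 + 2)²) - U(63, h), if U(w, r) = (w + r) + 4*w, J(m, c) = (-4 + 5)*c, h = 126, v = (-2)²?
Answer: -440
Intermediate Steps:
v = 4
J(m, c) = c (J(m, c) = 1*c = c)
U(w, r) = r + 5*w (U(w, r) = (r + w) + 4*w = r + 5*w)
J(v, (-3 + 2)²) - U(63, h) = (-3 + 2)² - (126 + 5*63) = (-1)² - (126 + 315) = 1 - 1*441 = 1 - 441 = -440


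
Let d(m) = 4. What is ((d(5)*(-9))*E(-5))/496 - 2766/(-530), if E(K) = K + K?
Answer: 97671/16430 ≈ 5.9447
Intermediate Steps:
E(K) = 2*K
((d(5)*(-9))*E(-5))/496 - 2766/(-530) = ((4*(-9))*(2*(-5)))/496 - 2766/(-530) = -36*(-10)*(1/496) - 2766*(-1/530) = 360*(1/496) + 1383/265 = 45/62 + 1383/265 = 97671/16430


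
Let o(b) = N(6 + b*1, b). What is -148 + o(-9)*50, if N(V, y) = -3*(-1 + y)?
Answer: 1352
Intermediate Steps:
N(V, y) = 3 - 3*y
o(b) = 3 - 3*b
-148 + o(-9)*50 = -148 + (3 - 3*(-9))*50 = -148 + (3 + 27)*50 = -148 + 30*50 = -148 + 1500 = 1352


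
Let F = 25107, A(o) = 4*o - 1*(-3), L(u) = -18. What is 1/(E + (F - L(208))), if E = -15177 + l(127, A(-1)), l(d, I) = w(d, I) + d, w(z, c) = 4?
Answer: 1/10079 ≈ 9.9216e-5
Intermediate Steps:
A(o) = 3 + 4*o (A(o) = 4*o + 3 = 3 + 4*o)
l(d, I) = 4 + d
E = -15046 (E = -15177 + (4 + 127) = -15177 + 131 = -15046)
1/(E + (F - L(208))) = 1/(-15046 + (25107 - 1*(-18))) = 1/(-15046 + (25107 + 18)) = 1/(-15046 + 25125) = 1/10079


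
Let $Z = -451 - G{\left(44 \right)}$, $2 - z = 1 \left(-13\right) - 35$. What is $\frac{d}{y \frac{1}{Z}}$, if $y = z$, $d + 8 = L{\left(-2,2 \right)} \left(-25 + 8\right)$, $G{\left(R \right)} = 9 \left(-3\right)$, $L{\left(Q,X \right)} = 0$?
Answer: $\frac{1696}{25} \approx 67.84$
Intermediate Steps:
$G{\left(R \right)} = -27$
$z = 50$ ($z = 2 - \left(1 \left(-13\right) - 35\right) = 2 - \left(-13 - 35\right) = 2 - -48 = 2 + 48 = 50$)
$Z = -424$ ($Z = -451 - -27 = -451 + 27 = -424$)
$d = -8$ ($d = -8 + 0 \left(-25 + 8\right) = -8 + 0 \left(-17\right) = -8 + 0 = -8$)
$y = 50$
$\frac{d}{y \frac{1}{Z}} = - \frac{8}{50 \frac{1}{-424}} = - \frac{8}{50 \left(- \frac{1}{424}\right)} = - \frac{8}{- \frac{25}{212}} = \left(-8\right) \left(- \frac{212}{25}\right) = \frac{1696}{25}$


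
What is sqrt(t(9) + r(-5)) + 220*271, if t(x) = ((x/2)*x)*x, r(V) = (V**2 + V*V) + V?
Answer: 59620 + 3*sqrt(182)/2 ≈ 59640.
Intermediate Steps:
r(V) = V + 2*V**2 (r(V) = (V**2 + V**2) + V = 2*V**2 + V = V + 2*V**2)
t(x) = x**3/2 (t(x) = ((x*(1/2))*x)*x = ((x/2)*x)*x = (x**2/2)*x = x**3/2)
sqrt(t(9) + r(-5)) + 220*271 = sqrt((1/2)*9**3 - 5*(1 + 2*(-5))) + 220*271 = sqrt((1/2)*729 - 5*(1 - 10)) + 59620 = sqrt(729/2 - 5*(-9)) + 59620 = sqrt(729/2 + 45) + 59620 = sqrt(819/2) + 59620 = 3*sqrt(182)/2 + 59620 = 59620 + 3*sqrt(182)/2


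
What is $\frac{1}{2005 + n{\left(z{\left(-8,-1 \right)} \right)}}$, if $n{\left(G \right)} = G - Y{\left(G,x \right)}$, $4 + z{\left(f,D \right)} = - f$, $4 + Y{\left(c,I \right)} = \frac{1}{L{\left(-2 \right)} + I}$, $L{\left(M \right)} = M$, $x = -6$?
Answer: $\frac{8}{16105} \approx 0.00049674$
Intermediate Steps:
$Y{\left(c,I \right)} = -4 + \frac{1}{-2 + I}$
$z{\left(f,D \right)} = -4 - f$
$n{\left(G \right)} = \frac{33}{8} + G$ ($n{\left(G \right)} = G - \frac{9 - -24}{-2 - 6} = G - \frac{9 + 24}{-8} = G - \left(- \frac{1}{8}\right) 33 = G - - \frac{33}{8} = G + \frac{33}{8} = \frac{33}{8} + G$)
$\frac{1}{2005 + n{\left(z{\left(-8,-1 \right)} \right)}} = \frac{1}{2005 + \left(\frac{33}{8} - -4\right)} = \frac{1}{2005 + \left(\frac{33}{8} + \left(-4 + 8\right)\right)} = \frac{1}{2005 + \left(\frac{33}{8} + 4\right)} = \frac{1}{2005 + \frac{65}{8}} = \frac{1}{\frac{16105}{8}} = \frac{8}{16105}$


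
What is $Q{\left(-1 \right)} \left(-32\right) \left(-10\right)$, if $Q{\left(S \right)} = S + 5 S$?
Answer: $-1920$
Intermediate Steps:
$Q{\left(S \right)} = 6 S$
$Q{\left(-1 \right)} \left(-32\right) \left(-10\right) = 6 \left(-1\right) \left(-32\right) \left(-10\right) = \left(-6\right) \left(-32\right) \left(-10\right) = 192 \left(-10\right) = -1920$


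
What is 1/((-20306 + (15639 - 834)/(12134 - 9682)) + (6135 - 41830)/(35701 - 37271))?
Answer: -384964/7806002185 ≈ -4.9316e-5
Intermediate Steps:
1/((-20306 + (15639 - 834)/(12134 - 9682)) + (6135 - 41830)/(35701 - 37271)) = 1/((-20306 + 14805/2452) - 35695/(-1570)) = 1/((-20306 + 14805*(1/2452)) - 35695*(-1/1570)) = 1/((-20306 + 14805/2452) + 7139/314) = 1/(-49775507/2452 + 7139/314) = 1/(-7806002185/384964) = -384964/7806002185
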